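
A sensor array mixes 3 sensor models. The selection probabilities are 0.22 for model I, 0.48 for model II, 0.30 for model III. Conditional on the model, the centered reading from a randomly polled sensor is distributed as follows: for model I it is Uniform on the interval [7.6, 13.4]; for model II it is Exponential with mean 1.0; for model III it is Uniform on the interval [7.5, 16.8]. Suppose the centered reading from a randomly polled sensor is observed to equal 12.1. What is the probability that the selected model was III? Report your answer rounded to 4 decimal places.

0.4596

Likelihoods f(12.1 | ·): I: 0.172414; II: 5.55951e-06; III: 0.107527.
Posterior ∝ prior × likelihood. Numerator for III: 0.3·0.107527 = 0.0322581.
Normalizing constant: 0.22·0.172414 + 0.48·5.55951e-06 + 0.3·0.107527 = 0.0701918.
P(III | observation) = 0.0322581 / 0.0701918 = 0.45957.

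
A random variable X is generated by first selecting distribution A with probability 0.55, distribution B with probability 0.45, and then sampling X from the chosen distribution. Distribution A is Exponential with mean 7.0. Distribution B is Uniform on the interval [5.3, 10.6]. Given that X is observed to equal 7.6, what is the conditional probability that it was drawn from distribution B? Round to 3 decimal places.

Likelihoods f(7.6 | ·): A: 0.0482372; B: 0.188679.
Posterior ∝ prior × likelihood. Numerator for B: 0.45·0.188679 = 0.0849057.
Normalizing constant: 0.55·0.0482372 + 0.45·0.188679 = 0.111436.
P(B | observation) = 0.0849057 / 0.111436 = 0.761922.

0.762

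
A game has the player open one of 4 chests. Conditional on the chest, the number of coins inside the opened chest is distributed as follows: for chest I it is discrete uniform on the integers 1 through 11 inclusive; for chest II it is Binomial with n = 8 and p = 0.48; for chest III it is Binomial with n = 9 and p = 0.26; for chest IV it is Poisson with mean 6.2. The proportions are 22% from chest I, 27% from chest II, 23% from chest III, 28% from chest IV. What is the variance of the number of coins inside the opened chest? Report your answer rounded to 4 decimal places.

Per component, I: μ=6, E[X²]=46; II: μ=3.84, E[X²]=16.7424; III: μ=2.34, E[X²]=7.2072; IV: μ=6.2, E[X²]=44.64.
E[X] = 0.22·6 + 0.27·3.84 + 0.23·2.34 + 0.28·6.2 = 4.631.
E[X²] = 0.22·46 + 0.27·16.7424 + 0.23·7.2072 + 0.28·44.64 = 28.7973.
Var(X) = E[X²] − (E[X])² = 28.7973 − 21.4462 = 7.35114.

7.3511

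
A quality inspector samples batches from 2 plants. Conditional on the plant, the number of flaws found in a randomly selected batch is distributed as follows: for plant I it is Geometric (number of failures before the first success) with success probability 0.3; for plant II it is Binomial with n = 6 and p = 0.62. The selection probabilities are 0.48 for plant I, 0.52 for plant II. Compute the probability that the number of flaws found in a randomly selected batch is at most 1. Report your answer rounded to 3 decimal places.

0.262

Conditional on each plant, P(X ≤ 1): I: 0.51; II: 0.0324864.
By total probability, P(X ≤ 1) = 0.48·0.51 + 0.52·0.0324864 = 0.261693.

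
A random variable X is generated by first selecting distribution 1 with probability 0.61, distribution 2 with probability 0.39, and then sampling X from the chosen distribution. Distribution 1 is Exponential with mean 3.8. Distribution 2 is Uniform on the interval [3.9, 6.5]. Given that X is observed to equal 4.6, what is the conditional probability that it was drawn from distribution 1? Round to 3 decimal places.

0.242

Likelihoods f(4.6 | ·): 1: 0.0784317; 2: 0.384615.
Posterior ∝ prior × likelihood. Numerator for 1: 0.61·0.0784317 = 0.0478433.
Normalizing constant: 0.61·0.0784317 + 0.39·0.384615 = 0.197843.
P(1 | observation) = 0.0478433 / 0.197843 = 0.241824.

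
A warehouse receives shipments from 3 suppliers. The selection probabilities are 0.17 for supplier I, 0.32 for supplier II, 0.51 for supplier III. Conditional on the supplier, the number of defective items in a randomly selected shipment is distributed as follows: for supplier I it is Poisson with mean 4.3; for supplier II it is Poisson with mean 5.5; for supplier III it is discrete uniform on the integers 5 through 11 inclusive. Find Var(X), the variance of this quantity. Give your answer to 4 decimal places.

6.8163

Per component, I: μ=4.3, E[X²]=22.79; II: μ=5.5, E[X²]=35.75; III: μ=8, E[X²]=68.
E[X] = 0.17·4.3 + 0.32·5.5 + 0.51·8 = 6.571.
E[X²] = 0.17·22.79 + 0.32·35.75 + 0.51·68 = 49.9943.
Var(X) = E[X²] − (E[X])² = 49.9943 − 43.178 = 6.81626.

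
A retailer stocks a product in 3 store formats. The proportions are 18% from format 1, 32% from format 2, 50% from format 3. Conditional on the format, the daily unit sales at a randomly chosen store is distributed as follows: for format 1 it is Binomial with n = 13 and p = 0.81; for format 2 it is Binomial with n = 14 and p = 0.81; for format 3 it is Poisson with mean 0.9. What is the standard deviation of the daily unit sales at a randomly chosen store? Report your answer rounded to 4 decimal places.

5.2271

Per component, 1: μ=10.53, E[X²]=112.882; 2: μ=11.34, E[X²]=130.75; 3: μ=0.9, E[X²]=1.71.
E[X] = 0.18·10.53 + 0.32·11.34 + 0.5·0.9 = 5.9742.
E[X²] = 0.18·112.882 + 0.32·130.75 + 0.5·1.71 = 63.0138.
Var(X) = E[X²] − (E[X])² = 63.0138 − 35.6911 = 27.3227.
SD(X) = √27.3227 = 5.22711.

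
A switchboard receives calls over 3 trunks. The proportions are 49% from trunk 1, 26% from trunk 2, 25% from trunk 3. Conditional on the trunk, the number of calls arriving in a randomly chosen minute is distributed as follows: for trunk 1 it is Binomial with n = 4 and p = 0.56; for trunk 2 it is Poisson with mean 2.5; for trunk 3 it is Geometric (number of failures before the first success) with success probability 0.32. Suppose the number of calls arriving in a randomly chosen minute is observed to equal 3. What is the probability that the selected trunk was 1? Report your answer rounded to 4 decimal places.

0.6523

Likelihoods P(X=3 | ·): 1: 0.309084; 2: 0.213763; 3: 0.100618.
Posterior ∝ prior × likelihood. Numerator for 1: 0.49·0.309084 = 0.151451.
Normalizing constant: 0.49·0.309084 + 0.26·0.213763 + 0.25·0.100618 = 0.232184.
P(1 | observation) = 0.151451 / 0.232184 = 0.652289.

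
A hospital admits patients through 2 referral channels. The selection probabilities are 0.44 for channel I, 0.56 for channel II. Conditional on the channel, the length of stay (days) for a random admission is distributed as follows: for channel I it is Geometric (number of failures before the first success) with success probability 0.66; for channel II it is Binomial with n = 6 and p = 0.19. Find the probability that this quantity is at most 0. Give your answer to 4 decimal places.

Conditional on each channel, P(X ≤ 0): I: 0.66; II: 0.28243.
By total probability, P(X ≤ 0) = 0.44·0.66 + 0.56·0.28243 = 0.448561.

0.4486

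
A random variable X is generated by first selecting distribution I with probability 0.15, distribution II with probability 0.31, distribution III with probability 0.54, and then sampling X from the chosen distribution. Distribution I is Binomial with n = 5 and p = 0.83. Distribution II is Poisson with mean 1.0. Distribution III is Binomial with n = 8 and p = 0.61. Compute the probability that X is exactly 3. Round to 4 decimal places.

0.1057

Conditional on each component, P(X = 3): I: 0.165246; II: 0.0613132; III: 0.114683.
By total probability, P(X = 3) = 0.15·0.165246 + 0.31·0.0613132 + 0.54·0.114683 = 0.105723.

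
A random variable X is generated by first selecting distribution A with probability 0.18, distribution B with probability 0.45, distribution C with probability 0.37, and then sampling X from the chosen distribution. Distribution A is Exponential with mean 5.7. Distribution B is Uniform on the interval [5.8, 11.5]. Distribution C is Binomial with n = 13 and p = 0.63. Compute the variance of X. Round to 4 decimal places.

Per component, A: μ=5.7, E[X²]=64.98; B: μ=8.65, E[X²]=77.53; C: μ=8.19, E[X²]=70.1064.
E[X] = 0.18·5.7 + 0.45·8.65 + 0.37·8.19 = 7.9488.
E[X²] = 0.18·64.98 + 0.45·77.53 + 0.37·70.1064 = 72.5243.
Var(X) = E[X²] − (E[X])² = 72.5243 − 63.1834 = 9.34085.

9.3408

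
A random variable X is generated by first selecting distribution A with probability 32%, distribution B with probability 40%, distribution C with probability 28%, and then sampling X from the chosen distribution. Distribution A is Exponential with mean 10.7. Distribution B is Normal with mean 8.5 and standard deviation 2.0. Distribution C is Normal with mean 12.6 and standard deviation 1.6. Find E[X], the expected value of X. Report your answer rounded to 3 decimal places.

Component means — A: 10.7; B: 8.5; C: 12.6.
E[X] = 0.32·10.7 + 0.4·8.5 + 0.28·12.6 = 10.352.

10.352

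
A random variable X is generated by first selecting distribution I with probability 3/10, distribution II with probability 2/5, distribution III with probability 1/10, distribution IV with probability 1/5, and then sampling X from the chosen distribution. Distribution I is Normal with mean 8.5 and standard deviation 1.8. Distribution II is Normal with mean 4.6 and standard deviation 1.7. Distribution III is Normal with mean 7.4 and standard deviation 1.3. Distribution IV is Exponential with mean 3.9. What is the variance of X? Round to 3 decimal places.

Per component, I: μ=8.5, E[X²]=75.49; II: μ=4.6, E[X²]=24.05; III: μ=7.4, E[X²]=56.45; IV: μ=3.9, E[X²]=30.42.
E[X] = 0.3·8.5 + 0.4·4.6 + 0.1·7.4 + 0.2·3.9 = 5.91.
E[X²] = 0.3·75.49 + 0.4·24.05 + 0.1·56.45 + 0.2·30.42 = 43.996.
Var(X) = E[X²] − (E[X])² = 43.996 − 34.9281 = 9.0679.

9.068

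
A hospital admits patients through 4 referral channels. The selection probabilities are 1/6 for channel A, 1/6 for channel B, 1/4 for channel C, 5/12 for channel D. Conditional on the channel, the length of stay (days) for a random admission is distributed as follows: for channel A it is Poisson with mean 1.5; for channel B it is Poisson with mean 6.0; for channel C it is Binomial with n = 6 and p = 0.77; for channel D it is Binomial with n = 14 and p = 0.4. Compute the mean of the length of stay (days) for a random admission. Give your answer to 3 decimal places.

4.738

Component means — A: 1.5; B: 6; C: 4.62; D: 5.6.
E[X] = 0.166667·1.5 + 0.166667·6 + 0.25·4.62 + 0.416667·5.6 = 4.73833.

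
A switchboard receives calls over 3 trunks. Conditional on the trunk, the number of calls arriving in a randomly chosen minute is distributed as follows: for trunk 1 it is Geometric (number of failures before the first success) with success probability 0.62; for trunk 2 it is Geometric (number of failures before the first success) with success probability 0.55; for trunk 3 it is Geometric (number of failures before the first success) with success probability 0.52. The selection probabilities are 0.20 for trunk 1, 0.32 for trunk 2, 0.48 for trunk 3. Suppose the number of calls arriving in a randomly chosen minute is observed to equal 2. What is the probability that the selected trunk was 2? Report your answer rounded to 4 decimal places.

0.3209

Likelihoods P(X=2 | ·): 1: 0.089528; 2: 0.111375; 3: 0.119808.
Posterior ∝ prior × likelihood. Numerator for 2: 0.32·0.111375 = 0.03564.
Normalizing constant: 0.2·0.089528 + 0.32·0.111375 + 0.48·0.119808 = 0.111053.
P(2 | observation) = 0.03564 / 0.111053 = 0.320927.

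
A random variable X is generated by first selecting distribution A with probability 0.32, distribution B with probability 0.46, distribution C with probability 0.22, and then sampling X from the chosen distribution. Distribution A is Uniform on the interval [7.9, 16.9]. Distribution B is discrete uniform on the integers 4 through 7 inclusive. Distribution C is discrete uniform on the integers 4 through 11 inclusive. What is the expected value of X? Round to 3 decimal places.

8.148

Component means — A: 12.4; B: 5.5; C: 7.5.
E[X] = 0.32·12.4 + 0.46·5.5 + 0.22·7.5 = 8.148.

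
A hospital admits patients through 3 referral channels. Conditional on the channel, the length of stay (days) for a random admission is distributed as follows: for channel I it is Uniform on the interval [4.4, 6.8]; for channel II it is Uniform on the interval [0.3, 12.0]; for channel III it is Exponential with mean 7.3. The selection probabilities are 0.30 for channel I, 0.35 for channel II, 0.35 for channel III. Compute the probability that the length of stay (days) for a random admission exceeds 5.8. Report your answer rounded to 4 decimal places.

0.4686

Conditional on each channel, P(X > 5.8): I: 0.416667; II: 0.529915; III: 0.451798.
By total probability, P(X > 5.8) = 0.3·0.416667 + 0.35·0.529915 + 0.35·0.451798 = 0.468599.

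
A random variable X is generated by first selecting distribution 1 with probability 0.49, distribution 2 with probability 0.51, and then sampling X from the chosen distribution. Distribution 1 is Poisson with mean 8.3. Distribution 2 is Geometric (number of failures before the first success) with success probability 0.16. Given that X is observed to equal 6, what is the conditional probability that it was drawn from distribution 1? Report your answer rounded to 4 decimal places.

Likelihoods P(X=6 | ·): 1: 0.112847; 2: 0.0562077.
Posterior ∝ prior × likelihood. Numerator for 1: 0.49·0.112847 = 0.0552953.
Normalizing constant: 0.49·0.112847 + 0.51·0.0562077 = 0.0839612.
P(1 | observation) = 0.0552953 / 0.0839612 = 0.658581.

0.6586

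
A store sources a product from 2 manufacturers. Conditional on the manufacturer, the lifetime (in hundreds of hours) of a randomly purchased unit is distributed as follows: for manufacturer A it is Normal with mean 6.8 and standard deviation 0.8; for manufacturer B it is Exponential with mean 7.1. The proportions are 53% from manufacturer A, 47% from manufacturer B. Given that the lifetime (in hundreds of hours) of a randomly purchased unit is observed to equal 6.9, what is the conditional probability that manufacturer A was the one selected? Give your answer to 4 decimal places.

Likelihoods f(6.9 | ·): A: 0.494797; B: 0.0532943.
Posterior ∝ prior × likelihood. Numerator for A: 0.53·0.494797 = 0.262242.
Normalizing constant: 0.53·0.494797 + 0.47·0.0532943 = 0.287291.
P(A | observation) = 0.262242 / 0.287291 = 0.912812.

0.9128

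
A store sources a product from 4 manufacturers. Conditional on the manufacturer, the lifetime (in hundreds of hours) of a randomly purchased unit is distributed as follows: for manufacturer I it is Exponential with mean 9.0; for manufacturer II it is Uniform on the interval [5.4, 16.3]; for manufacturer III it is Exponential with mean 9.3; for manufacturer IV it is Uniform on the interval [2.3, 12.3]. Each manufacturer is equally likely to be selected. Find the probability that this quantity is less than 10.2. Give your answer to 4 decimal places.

0.6436

Conditional on each manufacturer, P(X < 10.2): I: 0.678042; II: 0.440367; III: 0.666053; IV: 0.79.
By total probability, P(X < 10.2) = 0.25·0.678042 + 0.25·0.440367 + 0.25·0.666053 + 0.25·0.79 = 0.643616.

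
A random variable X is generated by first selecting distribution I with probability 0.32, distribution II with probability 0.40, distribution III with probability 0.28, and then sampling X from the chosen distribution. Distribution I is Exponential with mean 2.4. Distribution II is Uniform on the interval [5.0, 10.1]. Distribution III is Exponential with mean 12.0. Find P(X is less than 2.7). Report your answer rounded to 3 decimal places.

0.273

Conditional on each component, P(X < 2.7): I: 0.675348; II: 0; III: 0.201484.
By total probability, P(X < 2.7) = 0.32·0.675348 + 0.4·0 + 0.28·0.201484 = 0.272527.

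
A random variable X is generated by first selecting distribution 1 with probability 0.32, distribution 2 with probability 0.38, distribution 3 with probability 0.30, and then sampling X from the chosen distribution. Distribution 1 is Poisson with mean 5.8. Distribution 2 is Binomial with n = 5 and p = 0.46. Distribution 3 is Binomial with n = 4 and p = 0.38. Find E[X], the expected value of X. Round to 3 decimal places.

Component means — 1: 5.8; 2: 2.3; 3: 1.52.
E[X] = 0.32·5.8 + 0.38·2.3 + 0.3·1.52 = 3.186.

3.186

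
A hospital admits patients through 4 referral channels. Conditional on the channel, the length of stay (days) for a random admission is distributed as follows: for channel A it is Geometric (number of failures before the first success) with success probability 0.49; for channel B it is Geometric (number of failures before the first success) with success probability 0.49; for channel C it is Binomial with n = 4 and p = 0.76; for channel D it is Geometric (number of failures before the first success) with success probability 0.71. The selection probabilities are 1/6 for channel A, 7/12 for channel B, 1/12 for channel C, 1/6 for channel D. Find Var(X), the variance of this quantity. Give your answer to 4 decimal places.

Per component, A: μ=1.04082, E[X²]=3.20741; B: μ=1.04082, E[X²]=3.20741; C: μ=3.04, E[X²]=9.9712; D: μ=0.408451, E[X²]=0.742115.
E[X] = 0.166667·1.04082 + 0.583333·1.04082 + 0.0833333·3.04 + 0.166667·0.408451 = 1.10202.
E[X²] = 0.166667·3.20741 + 0.583333·3.20741 + 0.0833333·9.9712 + 0.166667·0.742115 = 3.36018.
Var(X) = E[X²] − (E[X])² = 3.36018 − 1.21445 = 2.14573.

2.1457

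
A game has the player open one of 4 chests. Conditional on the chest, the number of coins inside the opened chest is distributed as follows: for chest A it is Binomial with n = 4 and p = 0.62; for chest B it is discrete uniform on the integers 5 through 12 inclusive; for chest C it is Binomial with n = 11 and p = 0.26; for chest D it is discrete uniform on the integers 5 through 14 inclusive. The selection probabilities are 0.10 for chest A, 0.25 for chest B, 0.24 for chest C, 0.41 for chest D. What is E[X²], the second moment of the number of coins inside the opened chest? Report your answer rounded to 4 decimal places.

For each component E[X²] = Var + (mean)², giving A: 7.0928; B: 77.5; C: 10.296; D: 98.5.
Overall E[X²] = 0.1·7.0928 + 0.25·77.5 + 0.24·10.296 + 0.41·98.5 = 62.9403.

62.9403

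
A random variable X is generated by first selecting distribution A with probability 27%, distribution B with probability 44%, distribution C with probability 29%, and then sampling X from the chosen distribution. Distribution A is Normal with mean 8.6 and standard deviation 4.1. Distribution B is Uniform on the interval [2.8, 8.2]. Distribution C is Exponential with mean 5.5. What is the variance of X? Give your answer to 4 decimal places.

Per component, A: μ=8.6, E[X²]=90.77; B: μ=5.5, E[X²]=32.68; C: μ=5.5, E[X²]=60.5.
E[X] = 0.27·8.6 + 0.44·5.5 + 0.29·5.5 = 6.337.
E[X²] = 0.27·90.77 + 0.44·32.68 + 0.29·60.5 = 56.4321.
Var(X) = E[X²] − (E[X])² = 56.4321 − 40.1576 = 16.2745.

16.2745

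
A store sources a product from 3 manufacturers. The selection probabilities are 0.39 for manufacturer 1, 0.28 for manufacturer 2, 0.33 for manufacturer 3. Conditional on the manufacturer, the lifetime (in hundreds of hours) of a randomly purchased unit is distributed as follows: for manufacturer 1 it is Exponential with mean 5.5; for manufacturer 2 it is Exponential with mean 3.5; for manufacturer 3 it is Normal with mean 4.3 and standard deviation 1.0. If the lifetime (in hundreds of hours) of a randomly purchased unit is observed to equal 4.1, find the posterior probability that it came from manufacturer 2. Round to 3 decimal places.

Likelihoods f(4.1 | ·): 1: 0.0862761; 2: 0.0885497; 3: 0.391043.
Posterior ∝ prior × likelihood. Numerator for 2: 0.28·0.0885497 = 0.0247939.
Normalizing constant: 0.39·0.0862761 + 0.28·0.0885497 + 0.33·0.391043 = 0.187486.
P(2 | observation) = 0.0247939 / 0.187486 = 0.132244.

0.132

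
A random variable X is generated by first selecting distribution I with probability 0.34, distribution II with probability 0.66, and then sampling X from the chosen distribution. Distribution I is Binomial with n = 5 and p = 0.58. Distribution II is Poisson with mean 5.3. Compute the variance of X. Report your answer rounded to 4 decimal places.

5.2047

Per component, I: μ=2.9, E[X²]=9.628; II: μ=5.3, E[X²]=33.39.
E[X] = 0.34·2.9 + 0.66·5.3 = 4.484.
E[X²] = 0.34·9.628 + 0.66·33.39 = 25.3109.
Var(X) = E[X²] − (E[X])² = 25.3109 − 20.1063 = 5.20466.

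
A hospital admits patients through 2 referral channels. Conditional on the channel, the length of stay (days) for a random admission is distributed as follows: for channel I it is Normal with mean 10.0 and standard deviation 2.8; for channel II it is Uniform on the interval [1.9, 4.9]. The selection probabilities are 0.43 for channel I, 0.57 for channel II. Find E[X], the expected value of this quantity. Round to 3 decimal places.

6.238

Component means — I: 10; II: 3.4.
E[X] = 0.43·10 + 0.57·3.4 = 6.238.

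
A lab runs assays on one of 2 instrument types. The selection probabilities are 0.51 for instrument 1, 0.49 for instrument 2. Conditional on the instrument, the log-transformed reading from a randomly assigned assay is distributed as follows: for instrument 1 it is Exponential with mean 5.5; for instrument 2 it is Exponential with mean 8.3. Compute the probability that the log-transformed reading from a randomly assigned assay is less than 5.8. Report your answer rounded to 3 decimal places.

0.579

Conditional on each instrument, P(X < 5.8): 1: 0.651649; 2: 0.502816.
By total probability, P(X < 5.8) = 0.51·0.651649 + 0.49·0.502816 = 0.578721.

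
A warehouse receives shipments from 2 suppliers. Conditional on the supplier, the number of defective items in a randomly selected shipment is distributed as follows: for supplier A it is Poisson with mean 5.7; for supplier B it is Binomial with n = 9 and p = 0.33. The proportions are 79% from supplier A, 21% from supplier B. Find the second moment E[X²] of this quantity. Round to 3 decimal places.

32.440

For each component E[X²] = Var + (mean)², giving A: 38.19; B: 10.8108.
Overall E[X²] = 0.79·38.19 + 0.21·10.8108 = 32.4404.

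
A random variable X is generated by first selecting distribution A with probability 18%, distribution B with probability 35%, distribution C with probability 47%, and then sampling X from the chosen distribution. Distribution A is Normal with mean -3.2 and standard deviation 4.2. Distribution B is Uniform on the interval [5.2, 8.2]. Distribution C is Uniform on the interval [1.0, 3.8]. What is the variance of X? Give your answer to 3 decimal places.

15.614

Per component, A: μ=-3.2, E[X²]=27.88; B: μ=6.7, E[X²]=45.64; C: μ=2.4, E[X²]=6.41333.
E[X] = 0.18·-3.2 + 0.35·6.7 + 0.47·2.4 = 2.897.
E[X²] = 0.18·27.88 + 0.35·45.64 + 0.47·6.41333 = 24.0067.
Var(X) = E[X²] − (E[X])² = 24.0067 − 8.39261 = 15.6141.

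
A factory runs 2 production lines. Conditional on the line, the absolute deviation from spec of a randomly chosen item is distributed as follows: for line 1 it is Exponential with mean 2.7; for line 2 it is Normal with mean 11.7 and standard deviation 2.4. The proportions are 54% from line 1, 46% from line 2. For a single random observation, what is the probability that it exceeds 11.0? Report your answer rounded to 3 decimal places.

0.292

Conditional on each line, P(X > 11.0): 1: 0.017008; 2: 0.614729.
By total probability, P(X > 11.0) = 0.54·0.017008 + 0.46·0.614729 = 0.29196.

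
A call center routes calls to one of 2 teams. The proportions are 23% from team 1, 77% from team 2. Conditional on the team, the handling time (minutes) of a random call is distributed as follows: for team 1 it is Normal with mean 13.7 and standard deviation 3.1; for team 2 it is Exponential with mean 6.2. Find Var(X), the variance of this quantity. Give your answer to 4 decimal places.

Per component, 1: μ=13.7, E[X²]=197.3; 2: μ=6.2, E[X²]=76.88.
E[X] = 0.23·13.7 + 0.77·6.2 = 7.925.
E[X²] = 0.23·197.3 + 0.77·76.88 = 104.577.
Var(X) = E[X²] − (E[X])² = 104.577 − 62.8056 = 41.771.

41.7710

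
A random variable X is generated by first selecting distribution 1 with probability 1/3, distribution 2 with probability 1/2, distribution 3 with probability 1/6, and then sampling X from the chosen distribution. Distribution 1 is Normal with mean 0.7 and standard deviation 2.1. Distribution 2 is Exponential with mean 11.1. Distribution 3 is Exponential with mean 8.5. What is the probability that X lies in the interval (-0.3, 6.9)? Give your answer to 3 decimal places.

0.551

Conditional on each component, P(-0.3 < X < 6.9): 1: 0.681454; 2: 0.462927; 3: 0.555926.
By total probability, P(-0.3 < X < 6.9) = 0.333333·0.681454 + 0.5·0.462927 + 0.166667·0.555926 = 0.551269.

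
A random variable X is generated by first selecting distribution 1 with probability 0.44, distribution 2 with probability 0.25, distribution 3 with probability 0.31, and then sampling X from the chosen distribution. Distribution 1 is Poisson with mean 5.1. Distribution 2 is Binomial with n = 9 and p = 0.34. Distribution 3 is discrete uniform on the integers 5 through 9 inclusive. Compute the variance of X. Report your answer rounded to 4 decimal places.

5.5222

Per component, 1: μ=5.1, E[X²]=31.11; 2: μ=3.06, E[X²]=11.3832; 3: μ=7, E[X²]=51.
E[X] = 0.44·5.1 + 0.25·3.06 + 0.31·7 = 5.179.
E[X²] = 0.44·31.11 + 0.25·11.3832 + 0.31·51 = 32.3442.
Var(X) = E[X²] − (E[X])² = 32.3442 − 26.822 = 5.52216.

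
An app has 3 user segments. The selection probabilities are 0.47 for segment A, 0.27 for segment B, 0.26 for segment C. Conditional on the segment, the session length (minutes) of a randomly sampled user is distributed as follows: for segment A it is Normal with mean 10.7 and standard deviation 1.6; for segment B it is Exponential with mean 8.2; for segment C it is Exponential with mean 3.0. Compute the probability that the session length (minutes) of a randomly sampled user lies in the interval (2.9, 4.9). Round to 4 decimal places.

0.0892

Conditional on each segment, P(2.9 < X < 4.9): A: 0.000143937; B: 0.151963; C: 0.185071.
By total probability, P(2.9 < X < 4.9) = 0.47·0.000143937 + 0.27·0.151963 + 0.26·0.185071 = 0.0892161.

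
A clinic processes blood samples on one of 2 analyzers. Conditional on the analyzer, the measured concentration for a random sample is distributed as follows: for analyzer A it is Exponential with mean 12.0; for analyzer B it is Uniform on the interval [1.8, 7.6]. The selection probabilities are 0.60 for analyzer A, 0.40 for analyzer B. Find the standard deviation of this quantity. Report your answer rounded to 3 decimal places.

Per component, A: μ=12, E[X²]=288; B: μ=4.7, E[X²]=24.8933.
E[X] = 0.6·12 + 0.4·4.7 = 9.08.
E[X²] = 0.6·288 + 0.4·24.8933 = 182.757.
Var(X) = E[X²] − (E[X])² = 182.757 − 82.4464 = 100.311.
SD(X) = √100.311 = 10.0155.

10.016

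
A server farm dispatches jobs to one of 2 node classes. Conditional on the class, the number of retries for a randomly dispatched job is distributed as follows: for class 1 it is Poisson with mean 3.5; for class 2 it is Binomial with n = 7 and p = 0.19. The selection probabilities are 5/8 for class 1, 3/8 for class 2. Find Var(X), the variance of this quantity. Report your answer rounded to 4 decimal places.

3.6951

Per component, 1: μ=3.5, E[X²]=15.75; 2: μ=1.33, E[X²]=2.8462.
E[X] = 0.625·3.5 + 0.375·1.33 = 2.68625.
E[X²] = 0.625·15.75 + 0.375·2.8462 = 10.9111.
Var(X) = E[X²] − (E[X])² = 10.9111 − 7.21594 = 3.69514.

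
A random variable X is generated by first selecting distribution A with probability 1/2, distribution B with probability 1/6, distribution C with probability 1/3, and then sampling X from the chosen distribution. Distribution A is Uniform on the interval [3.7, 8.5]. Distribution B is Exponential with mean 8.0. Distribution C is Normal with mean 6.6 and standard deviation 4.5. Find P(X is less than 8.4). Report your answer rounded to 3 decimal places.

0.816

Conditional on each component, P(X < 8.4): A: 0.979167; B: 0.650062; C: 0.655422.
By total probability, P(X < 8.4) = 0.5·0.979167 + 0.166667·0.650062 + 0.333333·0.655422 = 0.816401.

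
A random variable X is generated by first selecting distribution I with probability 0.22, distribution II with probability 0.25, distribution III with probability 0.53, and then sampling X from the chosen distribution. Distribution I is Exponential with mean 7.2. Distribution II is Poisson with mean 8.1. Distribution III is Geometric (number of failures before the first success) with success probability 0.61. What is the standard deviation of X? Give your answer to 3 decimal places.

5.140

Per component, I: μ=7.2, E[X²]=103.68; II: μ=8.1, E[X²]=73.71; III: μ=0.639344, E[X²]=1.45687.
E[X] = 0.22·7.2 + 0.25·8.1 + 0.53·0.639344 = 3.94785.
E[X²] = 0.22·103.68 + 0.25·73.71 + 0.53·1.45687 = 42.0092.
Var(X) = E[X²] − (E[X])² = 42.0092 − 15.5855 = 26.4237.
SD(X) = √26.4237 = 5.1404.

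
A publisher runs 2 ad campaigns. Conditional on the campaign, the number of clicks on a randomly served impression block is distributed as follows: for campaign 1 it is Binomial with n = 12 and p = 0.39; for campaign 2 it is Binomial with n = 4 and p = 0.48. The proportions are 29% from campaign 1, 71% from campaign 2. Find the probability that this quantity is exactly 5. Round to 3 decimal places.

Conditional on each campaign, P(X = 5): 1: 0.224573; 2: 0.
By total probability, P(X = 5) = 0.29·0.224573 + 0.71·0 = 0.0651261.

0.065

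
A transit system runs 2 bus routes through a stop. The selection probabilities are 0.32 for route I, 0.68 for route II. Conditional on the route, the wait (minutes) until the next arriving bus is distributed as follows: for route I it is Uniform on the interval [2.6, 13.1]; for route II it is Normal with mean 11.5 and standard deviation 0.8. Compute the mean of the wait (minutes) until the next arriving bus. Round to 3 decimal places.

Component means — I: 7.85; II: 11.5.
E[X] = 0.32·7.85 + 0.68·11.5 = 10.332.

10.332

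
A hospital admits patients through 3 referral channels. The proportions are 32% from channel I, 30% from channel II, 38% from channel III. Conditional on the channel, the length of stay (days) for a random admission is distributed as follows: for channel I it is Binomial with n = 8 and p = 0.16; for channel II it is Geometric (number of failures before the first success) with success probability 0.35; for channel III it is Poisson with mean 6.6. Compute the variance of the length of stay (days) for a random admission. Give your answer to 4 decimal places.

Per component, I: μ=1.28, E[X²]=2.7136; II: μ=1.85714, E[X²]=8.7551; III: μ=6.6, E[X²]=50.16.
E[X] = 0.32·1.28 + 0.3·1.85714 + 0.38·6.6 = 3.47474.
E[X²] = 0.32·2.7136 + 0.3·8.7551 + 0.38·50.16 = 22.5557.
Var(X) = E[X²] − (E[X])² = 22.5557 − 12.0738 = 10.4818.

10.4818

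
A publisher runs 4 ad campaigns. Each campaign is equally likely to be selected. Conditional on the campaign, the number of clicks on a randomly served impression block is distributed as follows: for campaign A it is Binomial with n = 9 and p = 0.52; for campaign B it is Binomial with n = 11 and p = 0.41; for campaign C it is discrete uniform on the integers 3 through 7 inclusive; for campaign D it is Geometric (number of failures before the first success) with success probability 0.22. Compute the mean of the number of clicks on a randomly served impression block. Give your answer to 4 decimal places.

4.4339

Component means — A: 4.68; B: 4.51; C: 5; D: 3.54545.
E[X] = 0.25·4.68 + 0.25·4.51 + 0.25·5 + 0.25·3.54545 = 4.43386.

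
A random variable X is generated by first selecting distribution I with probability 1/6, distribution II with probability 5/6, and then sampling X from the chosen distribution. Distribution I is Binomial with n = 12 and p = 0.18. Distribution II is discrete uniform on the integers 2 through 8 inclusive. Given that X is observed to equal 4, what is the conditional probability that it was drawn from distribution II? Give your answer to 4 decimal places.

Likelihoods P(X=4 | ·): I: 0.10622; II: 0.142857.
Posterior ∝ prior × likelihood. Numerator for II: 0.833333·0.142857 = 0.119048.
Normalizing constant: 0.166667·0.10622 + 0.833333·0.142857 = 0.136751.
P(II | observation) = 0.119048 / 0.136751 = 0.870543.

0.8705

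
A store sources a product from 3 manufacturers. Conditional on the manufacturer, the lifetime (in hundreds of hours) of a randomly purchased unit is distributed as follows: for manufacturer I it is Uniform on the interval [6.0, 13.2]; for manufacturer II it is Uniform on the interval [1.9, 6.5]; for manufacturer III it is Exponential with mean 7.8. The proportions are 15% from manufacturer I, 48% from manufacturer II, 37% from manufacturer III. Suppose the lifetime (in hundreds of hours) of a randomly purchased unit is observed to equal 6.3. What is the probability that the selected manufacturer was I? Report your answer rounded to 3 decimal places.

Likelihoods f(6.3 | ·): I: 0.138889; II: 0.217391; III: 0.0571649.
Posterior ∝ prior × likelihood. Numerator for I: 0.15·0.138889 = 0.0208333.
Normalizing constant: 0.15·0.138889 + 0.48·0.217391 + 0.37·0.0571649 = 0.146332.
P(I | observation) = 0.0208333 / 0.146332 = 0.14237.

0.142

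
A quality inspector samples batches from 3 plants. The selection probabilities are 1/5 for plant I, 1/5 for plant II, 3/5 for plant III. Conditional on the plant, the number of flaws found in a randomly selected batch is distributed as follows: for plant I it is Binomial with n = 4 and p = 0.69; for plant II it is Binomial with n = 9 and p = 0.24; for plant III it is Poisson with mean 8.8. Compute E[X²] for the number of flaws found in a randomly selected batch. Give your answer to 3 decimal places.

For each component E[X²] = Var + (mean)², giving I: 8.4732; II: 6.3072; III: 86.24.
Overall E[X²] = 0.2·8.4732 + 0.2·6.3072 + 0.6·86.24 = 54.7001.

54.700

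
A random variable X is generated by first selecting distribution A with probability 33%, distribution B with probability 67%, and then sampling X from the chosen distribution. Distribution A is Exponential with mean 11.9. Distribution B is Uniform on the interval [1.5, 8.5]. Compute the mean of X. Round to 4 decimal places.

7.2770

Component means — A: 11.9; B: 5.
E[X] = 0.33·11.9 + 0.67·5 = 7.277.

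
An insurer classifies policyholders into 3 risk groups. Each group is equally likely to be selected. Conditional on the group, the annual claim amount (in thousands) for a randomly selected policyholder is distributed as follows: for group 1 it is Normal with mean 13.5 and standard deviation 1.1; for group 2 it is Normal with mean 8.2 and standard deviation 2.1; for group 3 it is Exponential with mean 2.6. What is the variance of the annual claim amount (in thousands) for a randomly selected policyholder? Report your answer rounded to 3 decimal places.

23.933

Per component, 1: μ=13.5, E[X²]=183.46; 2: μ=8.2, E[X²]=71.65; 3: μ=2.6, E[X²]=13.52.
E[X] = 0.333333·13.5 + 0.333333·8.2 + 0.333333·2.6 = 8.1.
E[X²] = 0.333333·183.46 + 0.333333·71.65 + 0.333333·13.52 = 89.5433.
Var(X) = E[X²] − (E[X])² = 89.5433 − 65.61 = 23.9333.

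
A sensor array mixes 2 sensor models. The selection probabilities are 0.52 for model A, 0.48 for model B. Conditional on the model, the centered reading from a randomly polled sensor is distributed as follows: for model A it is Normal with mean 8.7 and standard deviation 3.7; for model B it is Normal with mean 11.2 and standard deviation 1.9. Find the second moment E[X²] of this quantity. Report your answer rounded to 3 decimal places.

108.422

For each component E[X²] = Var + (mean)², giving A: 89.38; B: 129.05.
Overall E[X²] = 0.52·89.38 + 0.48·129.05 = 108.422.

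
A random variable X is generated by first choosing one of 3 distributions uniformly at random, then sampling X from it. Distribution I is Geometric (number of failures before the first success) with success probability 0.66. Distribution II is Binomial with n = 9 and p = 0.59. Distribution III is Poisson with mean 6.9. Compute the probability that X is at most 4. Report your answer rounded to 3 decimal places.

0.489

Conditional on each component, P(X ≤ 4): I: 0.995456; II: 0.287809; III: 0.182311.
By total probability, P(X ≤ 4) = 0.333333·0.995456 + 0.333333·0.287809 + 0.333333·0.182311 = 0.488526.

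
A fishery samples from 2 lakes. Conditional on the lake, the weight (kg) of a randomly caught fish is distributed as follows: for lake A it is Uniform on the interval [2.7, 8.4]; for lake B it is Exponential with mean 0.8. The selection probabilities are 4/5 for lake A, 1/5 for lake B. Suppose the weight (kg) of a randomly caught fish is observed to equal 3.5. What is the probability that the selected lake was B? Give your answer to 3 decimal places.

Likelihoods f(3.5 | ·): A: 0.175439; B: 0.0157352.
Posterior ∝ prior × likelihood. Numerator for B: 0.2·0.0157352 = 0.00314704.
Normalizing constant: 0.8·0.175439 + 0.2·0.0157352 = 0.143498.
P(B | observation) = 0.00314704 / 0.143498 = 0.0219309.

0.022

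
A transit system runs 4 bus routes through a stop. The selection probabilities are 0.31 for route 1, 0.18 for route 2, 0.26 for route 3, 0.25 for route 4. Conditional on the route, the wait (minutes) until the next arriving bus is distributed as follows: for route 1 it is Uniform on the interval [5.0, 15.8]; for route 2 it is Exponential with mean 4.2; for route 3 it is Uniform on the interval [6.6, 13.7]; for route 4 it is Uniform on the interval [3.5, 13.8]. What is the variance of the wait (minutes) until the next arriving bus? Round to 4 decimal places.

Per component, 1: μ=10.4, E[X²]=117.88; 2: μ=4.2, E[X²]=35.28; 3: μ=10.15, E[X²]=107.223; 4: μ=8.65, E[X²]=83.6633.
E[X] = 0.31·10.4 + 0.18·4.2 + 0.26·10.15 + 0.25·8.65 = 8.7815.
E[X²] = 0.31·117.88 + 0.18·35.28 + 0.26·107.223 + 0.25·83.6633 = 91.6871.
Var(X) = E[X²] − (E[X])² = 91.6871 − 77.1147 = 14.5724.

14.5724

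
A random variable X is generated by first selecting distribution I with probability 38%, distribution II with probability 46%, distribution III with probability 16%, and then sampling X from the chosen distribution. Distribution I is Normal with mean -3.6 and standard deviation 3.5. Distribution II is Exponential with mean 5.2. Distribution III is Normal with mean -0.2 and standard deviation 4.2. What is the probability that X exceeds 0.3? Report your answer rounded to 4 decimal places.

Conditional on each component, P(X > 0.3): I: 0.132578; II: 0.94394; III: 0.452619.
By total probability, P(X > 0.3) = 0.38·0.132578 + 0.46·0.94394 + 0.16·0.452619 = 0.557011.

0.5570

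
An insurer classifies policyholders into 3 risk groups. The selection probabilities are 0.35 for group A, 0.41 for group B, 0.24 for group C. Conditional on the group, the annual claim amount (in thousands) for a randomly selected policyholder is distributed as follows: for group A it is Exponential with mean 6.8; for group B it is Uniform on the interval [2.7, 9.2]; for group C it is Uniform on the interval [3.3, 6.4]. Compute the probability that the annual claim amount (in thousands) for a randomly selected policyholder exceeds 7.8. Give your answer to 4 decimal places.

0.1995

Conditional on each group, P(X > 7.8): A: 0.317569; B: 0.215385; C: 0.
By total probability, P(X > 7.8) = 0.35·0.317569 + 0.41·0.215385 + 0.24·0 = 0.199457.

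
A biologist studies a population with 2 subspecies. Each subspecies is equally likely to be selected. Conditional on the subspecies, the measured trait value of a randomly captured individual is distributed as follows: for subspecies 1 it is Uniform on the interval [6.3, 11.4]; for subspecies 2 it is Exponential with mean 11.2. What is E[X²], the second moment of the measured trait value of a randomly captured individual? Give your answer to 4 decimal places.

For each component E[X²] = Var + (mean)², giving 1: 80.49; 2: 250.88.
Overall E[X²] = 0.5·80.49 + 0.5·250.88 = 165.685.

165.6850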